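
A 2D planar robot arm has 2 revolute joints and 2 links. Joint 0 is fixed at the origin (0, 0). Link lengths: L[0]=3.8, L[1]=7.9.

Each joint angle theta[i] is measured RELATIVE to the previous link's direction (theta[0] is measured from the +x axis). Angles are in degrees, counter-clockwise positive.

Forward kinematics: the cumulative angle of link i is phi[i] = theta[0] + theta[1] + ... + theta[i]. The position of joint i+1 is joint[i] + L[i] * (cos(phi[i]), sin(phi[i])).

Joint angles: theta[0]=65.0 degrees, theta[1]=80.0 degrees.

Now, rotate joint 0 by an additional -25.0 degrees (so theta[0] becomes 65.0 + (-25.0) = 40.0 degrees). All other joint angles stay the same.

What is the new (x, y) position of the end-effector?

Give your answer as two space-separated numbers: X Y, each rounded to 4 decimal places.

Answer: -1.0390 9.2842

Derivation:
joint[0] = (0.0000, 0.0000)  (base)
link 0: phi[0] = 40 = 40 deg
  cos(40 deg) = 0.7660, sin(40 deg) = 0.6428
  joint[1] = (0.0000, 0.0000) + 3.8 * (0.7660, 0.6428) = (0.0000 + 2.9110, 0.0000 + 2.4426) = (2.9110, 2.4426)
link 1: phi[1] = 40 + 80 = 120 deg
  cos(120 deg) = -0.5000, sin(120 deg) = 0.8660
  joint[2] = (2.9110, 2.4426) + 7.9 * (-0.5000, 0.8660) = (2.9110 + -3.9500, 2.4426 + 6.8416) = (-1.0390, 9.2842)
End effector: (-1.0390, 9.2842)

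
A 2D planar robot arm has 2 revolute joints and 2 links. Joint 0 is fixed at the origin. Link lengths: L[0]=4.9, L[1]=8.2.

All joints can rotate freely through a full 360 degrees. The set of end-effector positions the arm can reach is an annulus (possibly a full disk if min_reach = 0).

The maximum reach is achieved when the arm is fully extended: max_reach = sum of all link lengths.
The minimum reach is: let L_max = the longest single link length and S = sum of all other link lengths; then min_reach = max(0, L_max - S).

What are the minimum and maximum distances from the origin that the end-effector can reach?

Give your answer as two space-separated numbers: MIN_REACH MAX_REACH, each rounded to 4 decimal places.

Link lengths: [4.9, 8.2]
max_reach = 4.9 + 8.2 = 13.1
L_max = max([4.9, 8.2]) = 8.2
S (sum of others) = 13.1 - 8.2 = 4.9
min_reach = max(0, 8.2 - 4.9) = max(0, 3.3) = 3.3

Answer: 3.3000 13.1000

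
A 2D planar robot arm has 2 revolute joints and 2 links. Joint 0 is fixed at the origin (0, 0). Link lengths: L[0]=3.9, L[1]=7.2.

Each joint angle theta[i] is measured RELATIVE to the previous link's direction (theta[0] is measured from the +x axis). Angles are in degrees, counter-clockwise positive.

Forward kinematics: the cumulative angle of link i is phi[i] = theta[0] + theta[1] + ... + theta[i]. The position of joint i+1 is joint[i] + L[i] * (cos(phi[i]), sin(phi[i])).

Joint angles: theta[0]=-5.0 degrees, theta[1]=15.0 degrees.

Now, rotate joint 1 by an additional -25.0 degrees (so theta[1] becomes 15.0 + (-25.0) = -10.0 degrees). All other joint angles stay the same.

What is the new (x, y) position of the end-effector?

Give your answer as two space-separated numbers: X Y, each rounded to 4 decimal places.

Answer: 10.8398 -2.2034

Derivation:
joint[0] = (0.0000, 0.0000)  (base)
link 0: phi[0] = -5 = -5 deg
  cos(-5 deg) = 0.9962, sin(-5 deg) = -0.0872
  joint[1] = (0.0000, 0.0000) + 3.9 * (0.9962, -0.0872) = (0.0000 + 3.8852, 0.0000 + -0.3399) = (3.8852, -0.3399)
link 1: phi[1] = -5 + -10 = -15 deg
  cos(-15 deg) = 0.9659, sin(-15 deg) = -0.2588
  joint[2] = (3.8852, -0.3399) + 7.2 * (0.9659, -0.2588) = (3.8852 + 6.9547, -0.3399 + -1.8635) = (10.8398, -2.2034)
End effector: (10.8398, -2.2034)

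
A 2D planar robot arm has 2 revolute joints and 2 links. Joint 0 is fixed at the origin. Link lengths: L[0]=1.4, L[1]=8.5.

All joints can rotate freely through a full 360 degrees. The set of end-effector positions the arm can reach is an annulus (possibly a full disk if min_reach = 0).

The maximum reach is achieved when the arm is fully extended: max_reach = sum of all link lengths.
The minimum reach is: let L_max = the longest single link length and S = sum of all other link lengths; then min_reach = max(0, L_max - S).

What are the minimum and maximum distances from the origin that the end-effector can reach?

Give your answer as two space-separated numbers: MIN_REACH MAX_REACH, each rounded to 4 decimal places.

Answer: 7.1000 9.9000

Derivation:
Link lengths: [1.4, 8.5]
max_reach = 1.4 + 8.5 = 9.9
L_max = max([1.4, 8.5]) = 8.5
S (sum of others) = 9.9 - 8.5 = 1.4
min_reach = max(0, 8.5 - 1.4) = max(0, 7.1) = 7.1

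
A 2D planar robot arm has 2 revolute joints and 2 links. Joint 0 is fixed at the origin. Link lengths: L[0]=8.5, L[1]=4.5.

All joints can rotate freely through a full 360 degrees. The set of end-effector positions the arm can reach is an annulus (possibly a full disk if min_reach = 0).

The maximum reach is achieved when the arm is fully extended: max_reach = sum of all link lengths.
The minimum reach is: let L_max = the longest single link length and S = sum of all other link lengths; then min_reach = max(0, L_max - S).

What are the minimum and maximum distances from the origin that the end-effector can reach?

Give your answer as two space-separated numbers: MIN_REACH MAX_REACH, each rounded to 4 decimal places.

Link lengths: [8.5, 4.5]
max_reach = 8.5 + 4.5 = 13
L_max = max([8.5, 4.5]) = 8.5
S (sum of others) = 13 - 8.5 = 4.5
min_reach = max(0, 8.5 - 4.5) = max(0, 4) = 4

Answer: 4.0000 13.0000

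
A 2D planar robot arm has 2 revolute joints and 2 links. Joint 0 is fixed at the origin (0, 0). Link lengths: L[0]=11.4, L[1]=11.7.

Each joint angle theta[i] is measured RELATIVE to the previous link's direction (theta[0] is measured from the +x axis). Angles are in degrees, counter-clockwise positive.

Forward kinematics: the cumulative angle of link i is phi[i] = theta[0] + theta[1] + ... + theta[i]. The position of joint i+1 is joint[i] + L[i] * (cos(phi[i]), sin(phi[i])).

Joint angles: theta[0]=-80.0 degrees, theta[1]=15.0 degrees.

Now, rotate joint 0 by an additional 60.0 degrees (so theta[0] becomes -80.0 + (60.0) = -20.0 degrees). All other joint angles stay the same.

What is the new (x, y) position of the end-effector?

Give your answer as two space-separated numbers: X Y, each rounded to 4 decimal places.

Answer: 22.3680 -4.9188

Derivation:
joint[0] = (0.0000, 0.0000)  (base)
link 0: phi[0] = -20 = -20 deg
  cos(-20 deg) = 0.9397, sin(-20 deg) = -0.3420
  joint[1] = (0.0000, 0.0000) + 11.4 * (0.9397, -0.3420) = (0.0000 + 10.7125, 0.0000 + -3.8990) = (10.7125, -3.8990)
link 1: phi[1] = -20 + 15 = -5 deg
  cos(-5 deg) = 0.9962, sin(-5 deg) = -0.0872
  joint[2] = (10.7125, -3.8990) + 11.7 * (0.9962, -0.0872) = (10.7125 + 11.6555, -3.8990 + -1.0197) = (22.3680, -4.9188)
End effector: (22.3680, -4.9188)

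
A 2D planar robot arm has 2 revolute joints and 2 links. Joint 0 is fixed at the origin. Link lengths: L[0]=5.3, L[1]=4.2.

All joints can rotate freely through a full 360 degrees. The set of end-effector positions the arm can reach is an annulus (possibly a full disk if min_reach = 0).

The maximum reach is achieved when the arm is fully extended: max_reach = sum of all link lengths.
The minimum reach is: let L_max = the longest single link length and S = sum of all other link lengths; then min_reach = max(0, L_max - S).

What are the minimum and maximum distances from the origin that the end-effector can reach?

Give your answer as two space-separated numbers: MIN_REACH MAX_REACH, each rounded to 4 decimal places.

Link lengths: [5.3, 4.2]
max_reach = 5.3 + 4.2 = 9.5
L_max = max([5.3, 4.2]) = 5.3
S (sum of others) = 9.5 - 5.3 = 4.2
min_reach = max(0, 5.3 - 4.2) = max(0, 1.1) = 1.1

Answer: 1.1000 9.5000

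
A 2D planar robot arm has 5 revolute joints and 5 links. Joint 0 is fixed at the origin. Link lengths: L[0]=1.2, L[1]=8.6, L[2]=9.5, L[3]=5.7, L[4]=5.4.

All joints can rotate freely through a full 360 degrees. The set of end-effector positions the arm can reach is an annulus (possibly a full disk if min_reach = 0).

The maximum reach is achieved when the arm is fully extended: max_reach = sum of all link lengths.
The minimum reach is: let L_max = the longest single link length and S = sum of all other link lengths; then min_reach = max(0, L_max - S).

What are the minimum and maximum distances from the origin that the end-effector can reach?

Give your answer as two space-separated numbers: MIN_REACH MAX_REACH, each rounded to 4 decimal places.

Link lengths: [1.2, 8.6, 9.5, 5.7, 5.4]
max_reach = 1.2 + 8.6 + 9.5 + 5.7 + 5.4 = 30.4
L_max = max([1.2, 8.6, 9.5, 5.7, 5.4]) = 9.5
S (sum of others) = 30.4 - 9.5 = 20.9
min_reach = max(0, 9.5 - 20.9) = max(0, -11.4) = 0

Answer: 0.0000 30.4000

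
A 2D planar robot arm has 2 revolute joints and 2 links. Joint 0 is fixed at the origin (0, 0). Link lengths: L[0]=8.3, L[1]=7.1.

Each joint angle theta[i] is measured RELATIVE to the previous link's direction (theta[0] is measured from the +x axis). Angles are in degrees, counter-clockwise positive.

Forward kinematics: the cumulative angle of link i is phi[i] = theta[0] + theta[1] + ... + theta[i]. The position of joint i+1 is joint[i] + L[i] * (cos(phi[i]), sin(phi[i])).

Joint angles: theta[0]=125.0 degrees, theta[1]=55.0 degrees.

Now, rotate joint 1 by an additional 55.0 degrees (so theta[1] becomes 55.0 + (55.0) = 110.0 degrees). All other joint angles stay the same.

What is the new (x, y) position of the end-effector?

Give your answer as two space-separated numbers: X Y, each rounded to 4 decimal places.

joint[0] = (0.0000, 0.0000)  (base)
link 0: phi[0] = 125 = 125 deg
  cos(125 deg) = -0.5736, sin(125 deg) = 0.8192
  joint[1] = (0.0000, 0.0000) + 8.3 * (-0.5736, 0.8192) = (0.0000 + -4.7607, 0.0000 + 6.7990) = (-4.7607, 6.7990)
link 1: phi[1] = 125 + 110 = 235 deg
  cos(235 deg) = -0.5736, sin(235 deg) = -0.8192
  joint[2] = (-4.7607, 6.7990) + 7.1 * (-0.5736, -0.8192) = (-4.7607 + -4.0724, 6.7990 + -5.8160) = (-8.8331, 0.9830)
End effector: (-8.8331, 0.9830)

Answer: -8.8331 0.9830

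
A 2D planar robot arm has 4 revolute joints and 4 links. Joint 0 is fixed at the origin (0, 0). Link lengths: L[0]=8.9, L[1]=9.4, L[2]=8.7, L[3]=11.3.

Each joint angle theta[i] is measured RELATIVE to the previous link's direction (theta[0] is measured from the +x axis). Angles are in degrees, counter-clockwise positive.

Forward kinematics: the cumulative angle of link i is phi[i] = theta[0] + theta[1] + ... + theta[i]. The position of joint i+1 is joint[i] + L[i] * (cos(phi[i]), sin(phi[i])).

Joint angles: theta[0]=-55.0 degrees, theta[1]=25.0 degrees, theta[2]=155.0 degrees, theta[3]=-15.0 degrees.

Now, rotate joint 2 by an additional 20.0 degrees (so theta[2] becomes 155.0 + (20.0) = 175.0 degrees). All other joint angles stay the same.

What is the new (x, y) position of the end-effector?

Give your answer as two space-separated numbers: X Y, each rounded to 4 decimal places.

Answer: -1.1447 1.6560

Derivation:
joint[0] = (0.0000, 0.0000)  (base)
link 0: phi[0] = -55 = -55 deg
  cos(-55 deg) = 0.5736, sin(-55 deg) = -0.8192
  joint[1] = (0.0000, 0.0000) + 8.9 * (0.5736, -0.8192) = (0.0000 + 5.1048, 0.0000 + -7.2905) = (5.1048, -7.2905)
link 1: phi[1] = -55 + 25 = -30 deg
  cos(-30 deg) = 0.8660, sin(-30 deg) = -0.5000
  joint[2] = (5.1048, -7.2905) + 9.4 * (0.8660, -0.5000) = (5.1048 + 8.1406, -7.2905 + -4.7000) = (13.2455, -11.9905)
link 2: phi[2] = -55 + 25 + 175 = 145 deg
  cos(145 deg) = -0.8192, sin(145 deg) = 0.5736
  joint[3] = (13.2455, -11.9905) + 8.7 * (-0.8192, 0.5736) = (13.2455 + -7.1266, -11.9905 + 4.9901) = (6.1188, -7.0003)
link 3: phi[3] = -55 + 25 + 175 + -15 = 130 deg
  cos(130 deg) = -0.6428, sin(130 deg) = 0.7660
  joint[4] = (6.1188, -7.0003) + 11.3 * (-0.6428, 0.7660) = (6.1188 + -7.2635, -7.0003 + 8.6563) = (-1.1447, 1.6560)
End effector: (-1.1447, 1.6560)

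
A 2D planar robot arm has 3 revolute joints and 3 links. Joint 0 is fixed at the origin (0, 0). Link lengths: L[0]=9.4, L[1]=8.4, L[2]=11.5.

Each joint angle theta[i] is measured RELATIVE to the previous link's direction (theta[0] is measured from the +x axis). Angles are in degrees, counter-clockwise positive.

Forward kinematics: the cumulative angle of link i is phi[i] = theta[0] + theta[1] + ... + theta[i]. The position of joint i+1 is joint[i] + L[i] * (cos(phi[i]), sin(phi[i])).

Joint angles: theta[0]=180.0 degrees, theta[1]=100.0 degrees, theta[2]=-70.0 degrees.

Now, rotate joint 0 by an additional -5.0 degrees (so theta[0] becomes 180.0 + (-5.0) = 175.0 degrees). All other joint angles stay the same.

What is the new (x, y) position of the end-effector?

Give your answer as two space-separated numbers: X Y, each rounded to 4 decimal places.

Answer: -19.0547 -12.4089

Derivation:
joint[0] = (0.0000, 0.0000)  (base)
link 0: phi[0] = 175 = 175 deg
  cos(175 deg) = -0.9962, sin(175 deg) = 0.0872
  joint[1] = (0.0000, 0.0000) + 9.4 * (-0.9962, 0.0872) = (0.0000 + -9.3642, 0.0000 + 0.8193) = (-9.3642, 0.8193)
link 1: phi[1] = 175 + 100 = 275 deg
  cos(275 deg) = 0.0872, sin(275 deg) = -0.9962
  joint[2] = (-9.3642, 0.8193) + 8.4 * (0.0872, -0.9962) = (-9.3642 + 0.7321, 0.8193 + -8.3680) = (-8.6321, -7.5488)
link 2: phi[2] = 175 + 100 + -70 = 205 deg
  cos(205 deg) = -0.9063, sin(205 deg) = -0.4226
  joint[3] = (-8.6321, -7.5488) + 11.5 * (-0.9063, -0.4226) = (-8.6321 + -10.4225, -7.5488 + -4.8601) = (-19.0547, -12.4089)
End effector: (-19.0547, -12.4089)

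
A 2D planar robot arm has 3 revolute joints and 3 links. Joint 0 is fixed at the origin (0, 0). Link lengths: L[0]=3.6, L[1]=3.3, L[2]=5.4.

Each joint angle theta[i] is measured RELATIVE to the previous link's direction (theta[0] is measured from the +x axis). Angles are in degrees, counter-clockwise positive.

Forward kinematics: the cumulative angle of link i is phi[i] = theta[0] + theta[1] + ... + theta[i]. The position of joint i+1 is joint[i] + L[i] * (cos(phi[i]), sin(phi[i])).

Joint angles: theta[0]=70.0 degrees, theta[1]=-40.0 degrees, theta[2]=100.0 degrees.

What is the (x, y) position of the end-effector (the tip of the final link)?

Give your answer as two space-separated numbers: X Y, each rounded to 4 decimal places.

joint[0] = (0.0000, 0.0000)  (base)
link 0: phi[0] = 70 = 70 deg
  cos(70 deg) = 0.3420, sin(70 deg) = 0.9397
  joint[1] = (0.0000, 0.0000) + 3.6 * (0.3420, 0.9397) = (0.0000 + 1.2313, 0.0000 + 3.3829) = (1.2313, 3.3829)
link 1: phi[1] = 70 + -40 = 30 deg
  cos(30 deg) = 0.8660, sin(30 deg) = 0.5000
  joint[2] = (1.2313, 3.3829) + 3.3 * (0.8660, 0.5000) = (1.2313 + 2.8579, 3.3829 + 1.6500) = (4.0892, 5.0329)
link 2: phi[2] = 70 + -40 + 100 = 130 deg
  cos(130 deg) = -0.6428, sin(130 deg) = 0.7660
  joint[3] = (4.0892, 5.0329) + 5.4 * (-0.6428, 0.7660) = (4.0892 + -3.4711, 5.0329 + 4.1366) = (0.6181, 9.1695)
End effector: (0.6181, 9.1695)

Answer: 0.6181 9.1695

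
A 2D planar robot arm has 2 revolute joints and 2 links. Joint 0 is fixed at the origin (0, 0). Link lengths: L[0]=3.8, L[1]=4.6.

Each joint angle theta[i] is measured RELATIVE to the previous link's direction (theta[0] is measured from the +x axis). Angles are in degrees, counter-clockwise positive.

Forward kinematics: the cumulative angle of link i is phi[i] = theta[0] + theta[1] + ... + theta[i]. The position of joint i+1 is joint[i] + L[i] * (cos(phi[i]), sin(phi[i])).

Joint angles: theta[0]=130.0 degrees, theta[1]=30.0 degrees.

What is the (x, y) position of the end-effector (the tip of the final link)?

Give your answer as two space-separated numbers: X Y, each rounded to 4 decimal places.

joint[0] = (0.0000, 0.0000)  (base)
link 0: phi[0] = 130 = 130 deg
  cos(130 deg) = -0.6428, sin(130 deg) = 0.7660
  joint[1] = (0.0000, 0.0000) + 3.8 * (-0.6428, 0.7660) = (0.0000 + -2.4426, 0.0000 + 2.9110) = (-2.4426, 2.9110)
link 1: phi[1] = 130 + 30 = 160 deg
  cos(160 deg) = -0.9397, sin(160 deg) = 0.3420
  joint[2] = (-2.4426, 2.9110) + 4.6 * (-0.9397, 0.3420) = (-2.4426 + -4.3226, 2.9110 + 1.5733) = (-6.7652, 4.4843)
End effector: (-6.7652, 4.4843)

Answer: -6.7652 4.4843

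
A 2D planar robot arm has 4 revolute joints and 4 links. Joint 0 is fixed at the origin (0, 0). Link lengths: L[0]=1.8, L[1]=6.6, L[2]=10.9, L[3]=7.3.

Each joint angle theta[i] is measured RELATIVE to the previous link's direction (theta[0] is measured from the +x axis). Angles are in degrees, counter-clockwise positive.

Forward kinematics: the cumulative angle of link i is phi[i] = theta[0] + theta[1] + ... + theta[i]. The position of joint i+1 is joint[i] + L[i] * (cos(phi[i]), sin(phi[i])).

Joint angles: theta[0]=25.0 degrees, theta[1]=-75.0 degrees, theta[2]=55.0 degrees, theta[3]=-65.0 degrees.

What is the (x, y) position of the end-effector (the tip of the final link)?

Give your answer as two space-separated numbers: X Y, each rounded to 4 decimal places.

Answer: 20.3823 -9.6672

Derivation:
joint[0] = (0.0000, 0.0000)  (base)
link 0: phi[0] = 25 = 25 deg
  cos(25 deg) = 0.9063, sin(25 deg) = 0.4226
  joint[1] = (0.0000, 0.0000) + 1.8 * (0.9063, 0.4226) = (0.0000 + 1.6314, 0.0000 + 0.7607) = (1.6314, 0.7607)
link 1: phi[1] = 25 + -75 = -50 deg
  cos(-50 deg) = 0.6428, sin(-50 deg) = -0.7660
  joint[2] = (1.6314, 0.7607) + 6.6 * (0.6428, -0.7660) = (1.6314 + 4.2424, 0.7607 + -5.0559) = (5.8738, -4.2952)
link 2: phi[2] = 25 + -75 + 55 = 5 deg
  cos(5 deg) = 0.9962, sin(5 deg) = 0.0872
  joint[3] = (5.8738, -4.2952) + 10.9 * (0.9962, 0.0872) = (5.8738 + 10.8585, -4.2952 + 0.9500) = (16.7323, -3.3452)
link 3: phi[3] = 25 + -75 + 55 + -65 = -60 deg
  cos(-60 deg) = 0.5000, sin(-60 deg) = -0.8660
  joint[4] = (16.7323, -3.3452) + 7.3 * (0.5000, -0.8660) = (16.7323 + 3.6500, -3.3452 + -6.3220) = (20.3823, -9.6672)
End effector: (20.3823, -9.6672)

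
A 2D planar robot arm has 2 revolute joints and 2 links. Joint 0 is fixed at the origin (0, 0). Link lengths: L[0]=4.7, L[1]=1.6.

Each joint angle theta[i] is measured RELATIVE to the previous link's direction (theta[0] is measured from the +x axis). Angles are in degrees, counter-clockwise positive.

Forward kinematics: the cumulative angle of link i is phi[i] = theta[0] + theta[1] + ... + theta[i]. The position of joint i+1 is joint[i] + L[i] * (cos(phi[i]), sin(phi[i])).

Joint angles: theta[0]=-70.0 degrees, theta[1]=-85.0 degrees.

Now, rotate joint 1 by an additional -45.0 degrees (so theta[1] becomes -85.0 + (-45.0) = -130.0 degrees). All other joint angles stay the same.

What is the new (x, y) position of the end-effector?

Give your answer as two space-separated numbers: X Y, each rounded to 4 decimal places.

joint[0] = (0.0000, 0.0000)  (base)
link 0: phi[0] = -70 = -70 deg
  cos(-70 deg) = 0.3420, sin(-70 deg) = -0.9397
  joint[1] = (0.0000, 0.0000) + 4.7 * (0.3420, -0.9397) = (0.0000 + 1.6075, 0.0000 + -4.4166) = (1.6075, -4.4166)
link 1: phi[1] = -70 + -130 = -200 deg
  cos(-200 deg) = -0.9397, sin(-200 deg) = 0.3420
  joint[2] = (1.6075, -4.4166) + 1.6 * (-0.9397, 0.3420) = (1.6075 + -1.5035, -4.4166 + 0.5472) = (0.1040, -3.8693)
End effector: (0.1040, -3.8693)

Answer: 0.1040 -3.8693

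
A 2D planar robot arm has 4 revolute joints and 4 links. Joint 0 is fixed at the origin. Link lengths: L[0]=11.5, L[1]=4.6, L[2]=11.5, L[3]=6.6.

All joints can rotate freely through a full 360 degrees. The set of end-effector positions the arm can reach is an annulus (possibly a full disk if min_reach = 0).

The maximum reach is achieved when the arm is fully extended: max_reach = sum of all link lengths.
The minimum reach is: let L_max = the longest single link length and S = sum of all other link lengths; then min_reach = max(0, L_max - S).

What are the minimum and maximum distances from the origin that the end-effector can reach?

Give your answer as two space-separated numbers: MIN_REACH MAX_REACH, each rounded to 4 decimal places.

Link lengths: [11.5, 4.6, 11.5, 6.6]
max_reach = 11.5 + 4.6 + 11.5 + 6.6 = 34.2
L_max = max([11.5, 4.6, 11.5, 6.6]) = 11.5
S (sum of others) = 34.2 - 11.5 = 22.7
min_reach = max(0, 11.5 - 22.7) = max(0, -11.2) = 0

Answer: 0.0000 34.2000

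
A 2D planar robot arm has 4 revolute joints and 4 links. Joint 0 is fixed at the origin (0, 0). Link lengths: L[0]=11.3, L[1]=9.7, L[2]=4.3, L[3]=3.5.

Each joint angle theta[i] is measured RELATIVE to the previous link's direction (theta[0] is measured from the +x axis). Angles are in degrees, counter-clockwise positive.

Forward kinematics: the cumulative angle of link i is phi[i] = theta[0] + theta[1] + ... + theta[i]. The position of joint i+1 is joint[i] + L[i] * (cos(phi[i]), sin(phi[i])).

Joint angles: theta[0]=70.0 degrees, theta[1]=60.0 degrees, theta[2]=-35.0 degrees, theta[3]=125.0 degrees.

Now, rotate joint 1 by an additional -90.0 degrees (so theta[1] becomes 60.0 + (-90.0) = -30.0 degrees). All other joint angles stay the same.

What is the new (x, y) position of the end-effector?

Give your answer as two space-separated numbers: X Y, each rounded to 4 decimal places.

Answer: 13.3293 19.9095

Derivation:
joint[0] = (0.0000, 0.0000)  (base)
link 0: phi[0] = 70 = 70 deg
  cos(70 deg) = 0.3420, sin(70 deg) = 0.9397
  joint[1] = (0.0000, 0.0000) + 11.3 * (0.3420, 0.9397) = (0.0000 + 3.8648, 0.0000 + 10.6185) = (3.8648, 10.6185)
link 1: phi[1] = 70 + -30 = 40 deg
  cos(40 deg) = 0.7660, sin(40 deg) = 0.6428
  joint[2] = (3.8648, 10.6185) + 9.7 * (0.7660, 0.6428) = (3.8648 + 7.4306, 10.6185 + 6.2350) = (11.2955, 16.8536)
link 2: phi[2] = 70 + -30 + -35 = 5 deg
  cos(5 deg) = 0.9962, sin(5 deg) = 0.0872
  joint[3] = (11.2955, 16.8536) + 4.3 * (0.9962, 0.0872) = (11.2955 + 4.2836, 16.8536 + 0.3748) = (15.5791, 17.2283)
link 3: phi[3] = 70 + -30 + -35 + 125 = 130 deg
  cos(130 deg) = -0.6428, sin(130 deg) = 0.7660
  joint[4] = (15.5791, 17.2283) + 3.5 * (-0.6428, 0.7660) = (15.5791 + -2.2498, 17.2283 + 2.6812) = (13.3293, 19.9095)
End effector: (13.3293, 19.9095)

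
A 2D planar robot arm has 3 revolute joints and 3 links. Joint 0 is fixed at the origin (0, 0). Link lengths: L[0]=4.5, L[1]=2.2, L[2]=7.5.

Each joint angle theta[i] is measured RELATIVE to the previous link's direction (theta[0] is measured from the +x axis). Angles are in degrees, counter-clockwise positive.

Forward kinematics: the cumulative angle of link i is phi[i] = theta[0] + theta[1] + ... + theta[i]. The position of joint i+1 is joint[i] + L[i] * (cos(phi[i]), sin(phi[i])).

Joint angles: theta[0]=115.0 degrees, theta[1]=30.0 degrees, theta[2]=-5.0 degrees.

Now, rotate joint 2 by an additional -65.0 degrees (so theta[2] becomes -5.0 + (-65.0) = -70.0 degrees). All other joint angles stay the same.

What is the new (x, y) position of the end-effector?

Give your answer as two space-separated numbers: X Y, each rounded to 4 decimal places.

Answer: -1.7628 12.5847

Derivation:
joint[0] = (0.0000, 0.0000)  (base)
link 0: phi[0] = 115 = 115 deg
  cos(115 deg) = -0.4226, sin(115 deg) = 0.9063
  joint[1] = (0.0000, 0.0000) + 4.5 * (-0.4226, 0.9063) = (0.0000 + -1.9018, 0.0000 + 4.0784) = (-1.9018, 4.0784)
link 1: phi[1] = 115 + 30 = 145 deg
  cos(145 deg) = -0.8192, sin(145 deg) = 0.5736
  joint[2] = (-1.9018, 4.0784) + 2.2 * (-0.8192, 0.5736) = (-1.9018 + -1.8021, 4.0784 + 1.2619) = (-3.7039, 5.3403)
link 2: phi[2] = 115 + 30 + -70 = 75 deg
  cos(75 deg) = 0.2588, sin(75 deg) = 0.9659
  joint[3] = (-3.7039, 5.3403) + 7.5 * (0.2588, 0.9659) = (-3.7039 + 1.9411, 5.3403 + 7.2444) = (-1.7628, 12.5847)
End effector: (-1.7628, 12.5847)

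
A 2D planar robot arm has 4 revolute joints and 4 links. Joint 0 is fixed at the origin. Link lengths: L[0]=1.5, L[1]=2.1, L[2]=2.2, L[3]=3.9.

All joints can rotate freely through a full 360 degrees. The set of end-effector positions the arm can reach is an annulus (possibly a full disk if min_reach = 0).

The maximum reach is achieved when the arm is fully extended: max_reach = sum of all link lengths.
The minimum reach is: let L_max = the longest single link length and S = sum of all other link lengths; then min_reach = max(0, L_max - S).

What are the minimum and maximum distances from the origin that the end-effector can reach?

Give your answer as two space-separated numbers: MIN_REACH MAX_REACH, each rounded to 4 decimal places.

Answer: 0.0000 9.7000

Derivation:
Link lengths: [1.5, 2.1, 2.2, 3.9]
max_reach = 1.5 + 2.1 + 2.2 + 3.9 = 9.7
L_max = max([1.5, 2.1, 2.2, 3.9]) = 3.9
S (sum of others) = 9.7 - 3.9 = 5.8
min_reach = max(0, 3.9 - 5.8) = max(0, -1.9) = 0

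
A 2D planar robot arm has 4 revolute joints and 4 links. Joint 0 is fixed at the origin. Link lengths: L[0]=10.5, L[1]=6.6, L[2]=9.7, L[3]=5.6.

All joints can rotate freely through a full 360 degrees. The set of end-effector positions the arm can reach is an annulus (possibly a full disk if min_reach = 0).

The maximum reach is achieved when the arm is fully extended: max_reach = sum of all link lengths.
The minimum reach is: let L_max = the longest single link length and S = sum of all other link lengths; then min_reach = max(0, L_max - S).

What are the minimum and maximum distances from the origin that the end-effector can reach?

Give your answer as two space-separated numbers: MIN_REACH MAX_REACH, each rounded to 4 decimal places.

Answer: 0.0000 32.4000

Derivation:
Link lengths: [10.5, 6.6, 9.7, 5.6]
max_reach = 10.5 + 6.6 + 9.7 + 5.6 = 32.4
L_max = max([10.5, 6.6, 9.7, 5.6]) = 10.5
S (sum of others) = 32.4 - 10.5 = 21.9
min_reach = max(0, 10.5 - 21.9) = max(0, -11.4) = 0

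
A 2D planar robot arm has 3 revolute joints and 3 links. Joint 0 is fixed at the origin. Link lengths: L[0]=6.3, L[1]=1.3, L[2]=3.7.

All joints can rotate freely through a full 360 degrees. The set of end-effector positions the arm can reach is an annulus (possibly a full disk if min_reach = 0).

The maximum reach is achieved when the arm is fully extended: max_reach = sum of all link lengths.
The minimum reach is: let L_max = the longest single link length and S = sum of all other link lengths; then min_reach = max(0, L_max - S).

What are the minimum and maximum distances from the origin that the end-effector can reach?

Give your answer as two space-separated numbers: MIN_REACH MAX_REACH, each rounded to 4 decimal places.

Answer: 1.3000 11.3000

Derivation:
Link lengths: [6.3, 1.3, 3.7]
max_reach = 6.3 + 1.3 + 3.7 = 11.3
L_max = max([6.3, 1.3, 3.7]) = 6.3
S (sum of others) = 11.3 - 6.3 = 5
min_reach = max(0, 6.3 - 5) = max(0, 1.3) = 1.3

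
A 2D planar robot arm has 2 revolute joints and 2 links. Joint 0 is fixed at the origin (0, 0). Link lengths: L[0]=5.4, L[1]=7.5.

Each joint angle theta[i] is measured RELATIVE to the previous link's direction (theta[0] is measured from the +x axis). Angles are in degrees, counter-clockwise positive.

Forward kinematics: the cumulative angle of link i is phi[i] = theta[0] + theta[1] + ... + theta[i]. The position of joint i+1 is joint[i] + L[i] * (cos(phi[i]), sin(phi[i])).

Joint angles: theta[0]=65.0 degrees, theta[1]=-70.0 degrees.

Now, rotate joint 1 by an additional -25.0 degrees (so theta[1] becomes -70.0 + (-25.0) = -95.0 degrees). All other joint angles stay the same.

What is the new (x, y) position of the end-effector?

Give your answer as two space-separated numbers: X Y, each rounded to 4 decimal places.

joint[0] = (0.0000, 0.0000)  (base)
link 0: phi[0] = 65 = 65 deg
  cos(65 deg) = 0.4226, sin(65 deg) = 0.9063
  joint[1] = (0.0000, 0.0000) + 5.4 * (0.4226, 0.9063) = (0.0000 + 2.2821, 0.0000 + 4.8941) = (2.2821, 4.8941)
link 1: phi[1] = 65 + -95 = -30 deg
  cos(-30 deg) = 0.8660, sin(-30 deg) = -0.5000
  joint[2] = (2.2821, 4.8941) + 7.5 * (0.8660, -0.5000) = (2.2821 + 6.4952, 4.8941 + -3.7500) = (8.7773, 1.1441)
End effector: (8.7773, 1.1441)

Answer: 8.7773 1.1441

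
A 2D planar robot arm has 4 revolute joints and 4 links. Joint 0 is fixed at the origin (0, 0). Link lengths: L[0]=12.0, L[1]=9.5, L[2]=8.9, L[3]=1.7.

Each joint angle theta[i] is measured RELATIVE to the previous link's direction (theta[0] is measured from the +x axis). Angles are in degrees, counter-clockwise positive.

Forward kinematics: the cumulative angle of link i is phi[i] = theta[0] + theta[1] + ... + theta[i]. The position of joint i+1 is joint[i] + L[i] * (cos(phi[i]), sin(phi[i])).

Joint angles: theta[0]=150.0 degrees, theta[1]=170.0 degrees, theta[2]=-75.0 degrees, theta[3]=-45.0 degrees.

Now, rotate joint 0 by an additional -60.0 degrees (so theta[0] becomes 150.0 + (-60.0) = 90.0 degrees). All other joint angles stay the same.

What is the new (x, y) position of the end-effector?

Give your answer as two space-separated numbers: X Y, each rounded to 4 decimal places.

joint[0] = (0.0000, 0.0000)  (base)
link 0: phi[0] = 90 = 90 deg
  cos(90 deg) = 0.0000, sin(90 deg) = 1.0000
  joint[1] = (0.0000, 0.0000) + 12 * (0.0000, 1.0000) = (0.0000 + 0.0000, 0.0000 + 12.0000) = (0.0000, 12.0000)
link 1: phi[1] = 90 + 170 = 260 deg
  cos(260 deg) = -0.1736, sin(260 deg) = -0.9848
  joint[2] = (0.0000, 12.0000) + 9.5 * (-0.1736, -0.9848) = (0.0000 + -1.6497, 12.0000 + -9.3557) = (-1.6497, 2.6443)
link 2: phi[2] = 90 + 170 + -75 = 185 deg
  cos(185 deg) = -0.9962, sin(185 deg) = -0.0872
  joint[3] = (-1.6497, 2.6443) + 8.9 * (-0.9962, -0.0872) = (-1.6497 + -8.8661, 2.6443 + -0.7757) = (-10.5158, 1.8686)
link 3: phi[3] = 90 + 170 + -75 + -45 = 140 deg
  cos(140 deg) = -0.7660, sin(140 deg) = 0.6428
  joint[4] = (-10.5158, 1.8686) + 1.7 * (-0.7660, 0.6428) = (-10.5158 + -1.3023, 1.8686 + 1.0927) = (-11.8181, 2.9614)
End effector: (-11.8181, 2.9614)

Answer: -11.8181 2.9614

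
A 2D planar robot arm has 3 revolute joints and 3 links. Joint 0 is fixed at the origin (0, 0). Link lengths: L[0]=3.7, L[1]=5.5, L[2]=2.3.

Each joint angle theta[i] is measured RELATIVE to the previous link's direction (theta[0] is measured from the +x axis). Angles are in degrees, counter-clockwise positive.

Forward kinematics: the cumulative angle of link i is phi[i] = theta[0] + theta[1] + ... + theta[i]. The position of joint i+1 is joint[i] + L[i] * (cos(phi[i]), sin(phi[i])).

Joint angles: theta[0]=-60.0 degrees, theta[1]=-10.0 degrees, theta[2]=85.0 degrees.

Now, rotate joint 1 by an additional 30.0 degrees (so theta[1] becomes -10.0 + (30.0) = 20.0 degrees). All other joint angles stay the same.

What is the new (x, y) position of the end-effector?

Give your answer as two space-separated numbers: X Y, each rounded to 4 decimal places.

Answer: 7.6896 -5.1133

Derivation:
joint[0] = (0.0000, 0.0000)  (base)
link 0: phi[0] = -60 = -60 deg
  cos(-60 deg) = 0.5000, sin(-60 deg) = -0.8660
  joint[1] = (0.0000, 0.0000) + 3.7 * (0.5000, -0.8660) = (0.0000 + 1.8500, 0.0000 + -3.2043) = (1.8500, -3.2043)
link 1: phi[1] = -60 + 20 = -40 deg
  cos(-40 deg) = 0.7660, sin(-40 deg) = -0.6428
  joint[2] = (1.8500, -3.2043) + 5.5 * (0.7660, -0.6428) = (1.8500 + 4.2132, -3.2043 + -3.5353) = (6.0632, -6.7396)
link 2: phi[2] = -60 + 20 + 85 = 45 deg
  cos(45 deg) = 0.7071, sin(45 deg) = 0.7071
  joint[3] = (6.0632, -6.7396) + 2.3 * (0.7071, 0.7071) = (6.0632 + 1.6263, -6.7396 + 1.6263) = (7.6896, -5.1133)
End effector: (7.6896, -5.1133)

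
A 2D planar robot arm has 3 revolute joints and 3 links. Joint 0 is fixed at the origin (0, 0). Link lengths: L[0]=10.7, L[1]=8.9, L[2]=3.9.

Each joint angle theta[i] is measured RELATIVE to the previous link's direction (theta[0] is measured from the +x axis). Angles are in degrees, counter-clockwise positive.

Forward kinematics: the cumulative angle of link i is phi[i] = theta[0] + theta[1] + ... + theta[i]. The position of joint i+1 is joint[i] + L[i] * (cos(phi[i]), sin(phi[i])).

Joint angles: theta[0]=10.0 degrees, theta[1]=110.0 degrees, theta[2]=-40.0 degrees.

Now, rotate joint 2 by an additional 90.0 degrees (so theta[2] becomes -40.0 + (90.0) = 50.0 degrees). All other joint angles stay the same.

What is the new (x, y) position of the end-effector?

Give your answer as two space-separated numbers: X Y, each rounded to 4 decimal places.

joint[0] = (0.0000, 0.0000)  (base)
link 0: phi[0] = 10 = 10 deg
  cos(10 deg) = 0.9848, sin(10 deg) = 0.1736
  joint[1] = (0.0000, 0.0000) + 10.7 * (0.9848, 0.1736) = (0.0000 + 10.5374, 0.0000 + 1.8580) = (10.5374, 1.8580)
link 1: phi[1] = 10 + 110 = 120 deg
  cos(120 deg) = -0.5000, sin(120 deg) = 0.8660
  joint[2] = (10.5374, 1.8580) + 8.9 * (-0.5000, 0.8660) = (10.5374 + -4.4500, 1.8580 + 7.7076) = (6.0874, 9.5657)
link 2: phi[2] = 10 + 110 + 50 = 170 deg
  cos(170 deg) = -0.9848, sin(170 deg) = 0.1736
  joint[3] = (6.0874, 9.5657) + 3.9 * (-0.9848, 0.1736) = (6.0874 + -3.8408, 9.5657 + 0.6772) = (2.2467, 10.2429)
End effector: (2.2467, 10.2429)

Answer: 2.2467 10.2429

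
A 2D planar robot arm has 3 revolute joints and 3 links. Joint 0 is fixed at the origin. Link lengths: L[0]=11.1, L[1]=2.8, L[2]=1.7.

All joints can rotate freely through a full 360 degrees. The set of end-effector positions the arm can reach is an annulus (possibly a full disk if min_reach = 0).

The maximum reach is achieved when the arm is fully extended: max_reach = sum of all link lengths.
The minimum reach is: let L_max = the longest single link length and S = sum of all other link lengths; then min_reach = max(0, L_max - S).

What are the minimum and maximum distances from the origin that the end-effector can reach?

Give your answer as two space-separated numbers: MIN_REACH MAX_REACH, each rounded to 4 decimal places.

Link lengths: [11.1, 2.8, 1.7]
max_reach = 11.1 + 2.8 + 1.7 = 15.6
L_max = max([11.1, 2.8, 1.7]) = 11.1
S (sum of others) = 15.6 - 11.1 = 4.5
min_reach = max(0, 11.1 - 4.5) = max(0, 6.6) = 6.6

Answer: 6.6000 15.6000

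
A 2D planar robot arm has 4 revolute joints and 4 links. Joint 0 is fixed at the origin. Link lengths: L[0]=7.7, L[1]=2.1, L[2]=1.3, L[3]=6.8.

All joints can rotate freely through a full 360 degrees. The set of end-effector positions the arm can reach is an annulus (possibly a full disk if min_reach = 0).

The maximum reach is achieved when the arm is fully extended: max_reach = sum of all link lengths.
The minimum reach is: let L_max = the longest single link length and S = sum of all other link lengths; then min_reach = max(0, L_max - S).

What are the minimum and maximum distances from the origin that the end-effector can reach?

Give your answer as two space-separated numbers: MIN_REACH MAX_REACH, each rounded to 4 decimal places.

Link lengths: [7.7, 2.1, 1.3, 6.8]
max_reach = 7.7 + 2.1 + 1.3 + 6.8 = 17.9
L_max = max([7.7, 2.1, 1.3, 6.8]) = 7.7
S (sum of others) = 17.9 - 7.7 = 10.2
min_reach = max(0, 7.7 - 10.2) = max(0, -2.5) = 0

Answer: 0.0000 17.9000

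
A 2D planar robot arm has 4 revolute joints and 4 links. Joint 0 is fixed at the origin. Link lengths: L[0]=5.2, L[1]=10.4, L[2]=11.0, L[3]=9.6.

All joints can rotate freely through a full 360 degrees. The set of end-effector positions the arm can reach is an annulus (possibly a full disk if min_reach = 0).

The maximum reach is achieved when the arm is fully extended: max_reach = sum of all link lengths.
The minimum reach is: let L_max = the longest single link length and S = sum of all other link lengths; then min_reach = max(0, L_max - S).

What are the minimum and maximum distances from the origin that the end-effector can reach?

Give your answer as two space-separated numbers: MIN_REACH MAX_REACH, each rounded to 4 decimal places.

Answer: 0.0000 36.2000

Derivation:
Link lengths: [5.2, 10.4, 11.0, 9.6]
max_reach = 5.2 + 10.4 + 11 + 9.6 = 36.2
L_max = max([5.2, 10.4, 11.0, 9.6]) = 11
S (sum of others) = 36.2 - 11 = 25.2
min_reach = max(0, 11 - 25.2) = max(0, -14.2) = 0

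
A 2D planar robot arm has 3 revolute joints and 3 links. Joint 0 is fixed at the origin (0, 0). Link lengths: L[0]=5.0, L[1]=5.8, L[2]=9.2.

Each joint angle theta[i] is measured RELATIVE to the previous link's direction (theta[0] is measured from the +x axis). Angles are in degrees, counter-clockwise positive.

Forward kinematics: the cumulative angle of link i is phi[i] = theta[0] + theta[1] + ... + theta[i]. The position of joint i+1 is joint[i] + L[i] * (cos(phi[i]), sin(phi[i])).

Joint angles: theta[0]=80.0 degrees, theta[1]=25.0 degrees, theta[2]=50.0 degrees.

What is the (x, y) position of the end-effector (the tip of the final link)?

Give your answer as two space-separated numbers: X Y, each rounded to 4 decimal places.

Answer: -8.9709 14.4145

Derivation:
joint[0] = (0.0000, 0.0000)  (base)
link 0: phi[0] = 80 = 80 deg
  cos(80 deg) = 0.1736, sin(80 deg) = 0.9848
  joint[1] = (0.0000, 0.0000) + 5 * (0.1736, 0.9848) = (0.0000 + 0.8682, 0.0000 + 4.9240) = (0.8682, 4.9240)
link 1: phi[1] = 80 + 25 = 105 deg
  cos(105 deg) = -0.2588, sin(105 deg) = 0.9659
  joint[2] = (0.8682, 4.9240) + 5.8 * (-0.2588, 0.9659) = (0.8682 + -1.5012, 4.9240 + 5.6024) = (-0.6329, 10.5264)
link 2: phi[2] = 80 + 25 + 50 = 155 deg
  cos(155 deg) = -0.9063, sin(155 deg) = 0.4226
  joint[3] = (-0.6329, 10.5264) + 9.2 * (-0.9063, 0.4226) = (-0.6329 + -8.3380, 10.5264 + 3.8881) = (-8.9709, 14.4145)
End effector: (-8.9709, 14.4145)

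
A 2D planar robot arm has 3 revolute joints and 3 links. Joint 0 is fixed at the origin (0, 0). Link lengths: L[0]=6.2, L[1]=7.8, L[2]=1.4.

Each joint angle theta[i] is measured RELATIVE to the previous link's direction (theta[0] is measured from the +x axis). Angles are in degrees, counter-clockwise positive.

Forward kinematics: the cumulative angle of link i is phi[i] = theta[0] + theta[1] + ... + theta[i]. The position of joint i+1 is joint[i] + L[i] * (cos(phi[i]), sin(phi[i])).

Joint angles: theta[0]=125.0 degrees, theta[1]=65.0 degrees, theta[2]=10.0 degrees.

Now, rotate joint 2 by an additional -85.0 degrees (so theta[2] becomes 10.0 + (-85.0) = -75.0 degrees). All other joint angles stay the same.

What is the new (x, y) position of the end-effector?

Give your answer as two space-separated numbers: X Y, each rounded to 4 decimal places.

joint[0] = (0.0000, 0.0000)  (base)
link 0: phi[0] = 125 = 125 deg
  cos(125 deg) = -0.5736, sin(125 deg) = 0.8192
  joint[1] = (0.0000, 0.0000) + 6.2 * (-0.5736, 0.8192) = (0.0000 + -3.5562, 0.0000 + 5.0787) = (-3.5562, 5.0787)
link 1: phi[1] = 125 + 65 = 190 deg
  cos(190 deg) = -0.9848, sin(190 deg) = -0.1736
  joint[2] = (-3.5562, 5.0787) + 7.8 * (-0.9848, -0.1736) = (-3.5562 + -7.6815, 5.0787 + -1.3545) = (-11.2377, 3.7243)
link 2: phi[2] = 125 + 65 + -75 = 115 deg
  cos(115 deg) = -0.4226, sin(115 deg) = 0.9063
  joint[3] = (-11.2377, 3.7243) + 1.4 * (-0.4226, 0.9063) = (-11.2377 + -0.5917, 3.7243 + 1.2688) = (-11.8293, 4.9931)
End effector: (-11.8293, 4.9931)

Answer: -11.8293 4.9931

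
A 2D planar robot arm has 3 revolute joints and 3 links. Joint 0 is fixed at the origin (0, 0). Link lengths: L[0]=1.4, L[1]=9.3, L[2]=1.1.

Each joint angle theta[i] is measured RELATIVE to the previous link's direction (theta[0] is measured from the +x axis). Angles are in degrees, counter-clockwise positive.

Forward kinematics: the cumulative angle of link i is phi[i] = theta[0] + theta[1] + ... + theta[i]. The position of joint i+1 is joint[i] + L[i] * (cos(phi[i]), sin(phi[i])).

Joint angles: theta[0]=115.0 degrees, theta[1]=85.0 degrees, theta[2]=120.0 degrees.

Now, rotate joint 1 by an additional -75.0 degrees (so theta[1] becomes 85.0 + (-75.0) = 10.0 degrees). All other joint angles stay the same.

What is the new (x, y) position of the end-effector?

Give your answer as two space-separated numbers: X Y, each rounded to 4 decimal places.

Answer: -6.3908 7.8900

Derivation:
joint[0] = (0.0000, 0.0000)  (base)
link 0: phi[0] = 115 = 115 deg
  cos(115 deg) = -0.4226, sin(115 deg) = 0.9063
  joint[1] = (0.0000, 0.0000) + 1.4 * (-0.4226, 0.9063) = (0.0000 + -0.5917, 0.0000 + 1.2688) = (-0.5917, 1.2688)
link 1: phi[1] = 115 + 10 = 125 deg
  cos(125 deg) = -0.5736, sin(125 deg) = 0.8192
  joint[2] = (-0.5917, 1.2688) + 9.3 * (-0.5736, 0.8192) = (-0.5917 + -5.3343, 1.2688 + 7.6181) = (-5.9259, 8.8869)
link 2: phi[2] = 115 + 10 + 120 = 245 deg
  cos(245 deg) = -0.4226, sin(245 deg) = -0.9063
  joint[3] = (-5.9259, 8.8869) + 1.1 * (-0.4226, -0.9063) = (-5.9259 + -0.4649, 8.8869 + -0.9969) = (-6.3908, 7.8900)
End effector: (-6.3908, 7.8900)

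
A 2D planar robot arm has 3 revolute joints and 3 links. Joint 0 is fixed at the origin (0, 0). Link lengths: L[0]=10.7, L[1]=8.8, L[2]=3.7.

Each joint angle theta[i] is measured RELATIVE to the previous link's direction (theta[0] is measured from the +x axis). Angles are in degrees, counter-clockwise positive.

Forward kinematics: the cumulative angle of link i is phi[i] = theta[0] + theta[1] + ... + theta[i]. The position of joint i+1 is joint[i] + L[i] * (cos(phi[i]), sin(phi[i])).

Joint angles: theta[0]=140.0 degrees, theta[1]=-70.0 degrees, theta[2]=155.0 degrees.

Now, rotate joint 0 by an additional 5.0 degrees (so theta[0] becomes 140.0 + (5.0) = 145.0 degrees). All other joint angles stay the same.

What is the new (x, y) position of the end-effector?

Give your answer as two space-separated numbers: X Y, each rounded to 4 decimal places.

joint[0] = (0.0000, 0.0000)  (base)
link 0: phi[0] = 145 = 145 deg
  cos(145 deg) = -0.8192, sin(145 deg) = 0.5736
  joint[1] = (0.0000, 0.0000) + 10.7 * (-0.8192, 0.5736) = (0.0000 + -8.7649, 0.0000 + 6.1373) = (-8.7649, 6.1373)
link 1: phi[1] = 145 + -70 = 75 deg
  cos(75 deg) = 0.2588, sin(75 deg) = 0.9659
  joint[2] = (-8.7649, 6.1373) + 8.8 * (0.2588, 0.9659) = (-8.7649 + 2.2776, 6.1373 + 8.5001) = (-6.4873, 14.6374)
link 2: phi[2] = 145 + -70 + 155 = 230 deg
  cos(230 deg) = -0.6428, sin(230 deg) = -0.7660
  joint[3] = (-6.4873, 14.6374) + 3.7 * (-0.6428, -0.7660) = (-6.4873 + -2.3783, 14.6374 + -2.8344) = (-8.8656, 11.8031)
End effector: (-8.8656, 11.8031)

Answer: -8.8656 11.8031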